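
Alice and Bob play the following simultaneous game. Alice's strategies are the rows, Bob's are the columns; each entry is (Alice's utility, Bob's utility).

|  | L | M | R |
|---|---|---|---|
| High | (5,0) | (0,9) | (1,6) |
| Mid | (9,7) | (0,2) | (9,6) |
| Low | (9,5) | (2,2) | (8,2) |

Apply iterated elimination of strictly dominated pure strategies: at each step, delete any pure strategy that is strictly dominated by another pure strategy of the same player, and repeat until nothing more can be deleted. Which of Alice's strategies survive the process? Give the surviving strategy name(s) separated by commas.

Mid, Low

Alice's strategy High is strictly dominated by Low (L: 9>5, M: 2>0, R: 8>1) and is removed.
Bob's strategy M is strictly dominated by L (Mid: 7>2, Low: 5>2) and is removed.
Column R is eliminated: L beats it against every remaining row (Mid: 7>6, Low: 5>2).
Among the remaining strategies, none is strictly dominated by another pure strategy of the same player, so the elimination stops.
Surviving strategies — Alice: {Mid, Low}; Bob: {L}.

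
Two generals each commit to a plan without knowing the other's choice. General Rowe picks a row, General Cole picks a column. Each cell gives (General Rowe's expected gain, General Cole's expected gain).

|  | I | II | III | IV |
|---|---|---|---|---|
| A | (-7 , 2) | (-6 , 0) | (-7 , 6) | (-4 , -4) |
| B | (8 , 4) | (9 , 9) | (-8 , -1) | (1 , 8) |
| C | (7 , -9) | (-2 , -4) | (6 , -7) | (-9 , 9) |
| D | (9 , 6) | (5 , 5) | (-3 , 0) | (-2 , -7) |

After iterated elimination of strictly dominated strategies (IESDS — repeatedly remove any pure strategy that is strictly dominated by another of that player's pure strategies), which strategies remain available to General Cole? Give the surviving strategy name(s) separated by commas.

I, II

For General Rowe, D strictly dominates A on the remaining columns (I: 9>-7, II: 5>-6, III: -3>-7, IV: -2>-4); eliminate A.
Column III is eliminated: II beats it against every remaining row (B: 9>-1, C: -4>-7, D: 5>0).
General Rowe's strategy C is strictly dominated by B (I: 8>7, II: 9>-2, IV: 1>-9) and is removed.
General Cole's strategy IV is strictly dominated by II (B: 9>8, D: 5>-7) and is removed.
Among the remaining strategies, none is strictly dominated by another pure strategy of the same player, so the elimination stops.
Surviving strategies — General Rowe: {B, D}; General Cole: {I, II}.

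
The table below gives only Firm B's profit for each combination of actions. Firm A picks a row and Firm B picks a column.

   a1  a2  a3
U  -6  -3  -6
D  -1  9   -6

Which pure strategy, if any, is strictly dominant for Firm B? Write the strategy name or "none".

a2

a2 vs a1: U: -3>-6, D: 9>-1.
a2 vs a3: U: -3>-6, D: 9>-6.
a2 strictly beats every other strategy against every opponent action, so it is strictly dominant.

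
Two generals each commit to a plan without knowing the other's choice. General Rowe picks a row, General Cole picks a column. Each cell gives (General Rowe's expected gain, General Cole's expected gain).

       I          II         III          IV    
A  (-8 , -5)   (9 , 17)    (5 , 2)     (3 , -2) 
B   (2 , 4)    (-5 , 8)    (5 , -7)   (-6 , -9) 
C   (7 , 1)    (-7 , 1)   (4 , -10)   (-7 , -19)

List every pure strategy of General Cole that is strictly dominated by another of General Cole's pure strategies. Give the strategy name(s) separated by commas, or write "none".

Nothing dominates I: II at C (1=1); III at B (4>-7); IV at B (4>-9).
II is not dominated — it holds its own against I at A (17>-5); III at A (17>2); IV at A (17>-2).
II strictly dominates III — A: 17>2, B: 8>-7, C: 1>-10.
IV: dominated, since II does at least as well everywhere (A: 17>-2, B: 8>-9, C: 1>-19).

III, IV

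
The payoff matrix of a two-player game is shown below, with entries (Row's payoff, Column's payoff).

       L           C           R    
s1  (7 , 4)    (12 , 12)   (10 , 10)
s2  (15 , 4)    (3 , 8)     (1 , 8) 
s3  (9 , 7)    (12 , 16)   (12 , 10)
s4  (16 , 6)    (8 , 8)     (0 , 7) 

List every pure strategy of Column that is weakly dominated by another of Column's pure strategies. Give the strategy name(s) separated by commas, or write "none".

L, R

L: dominated, since C does at least as well everywhere (s1: 12>4, s2: 8>4, s3: 16>7, s4: 8>6).
C: no other strategy beats it everywhere (L at s1 (12>4); R at s1 (12>10)).
R is weakly dominated by C (s1: 12>10, s2: 8=8, s3: 16>10, s4: 8>7).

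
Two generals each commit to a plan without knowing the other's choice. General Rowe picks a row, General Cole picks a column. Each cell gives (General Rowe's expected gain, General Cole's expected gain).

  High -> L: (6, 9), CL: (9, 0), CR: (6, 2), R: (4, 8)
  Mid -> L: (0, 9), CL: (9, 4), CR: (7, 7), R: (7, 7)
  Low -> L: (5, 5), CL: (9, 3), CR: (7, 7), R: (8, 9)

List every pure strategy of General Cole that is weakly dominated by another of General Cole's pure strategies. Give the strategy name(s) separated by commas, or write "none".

CL, CR

L is not dominated — it holds its own against CL at High (9>0); CR at High (9>2); R at High (9>8).
CL is weakly dominated by L (High: 9>0, Mid: 9>4, Low: 5>3).
R weakly dominates CR — High: 8>2, Mid: 7=7, Low: 9>7.
R is not dominated — it holds its own against L at Low (9>5); CL at High (8>0); CR at High (8>2).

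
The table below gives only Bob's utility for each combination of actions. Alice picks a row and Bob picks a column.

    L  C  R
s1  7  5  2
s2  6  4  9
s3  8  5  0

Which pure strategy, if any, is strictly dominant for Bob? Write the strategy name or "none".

L fails to dominate R at s2 (6<9).
C fails to dominate L at s1 (5<7).
R fails to dominate L at s1 (2<7).
No single strategy dominates all the others.

none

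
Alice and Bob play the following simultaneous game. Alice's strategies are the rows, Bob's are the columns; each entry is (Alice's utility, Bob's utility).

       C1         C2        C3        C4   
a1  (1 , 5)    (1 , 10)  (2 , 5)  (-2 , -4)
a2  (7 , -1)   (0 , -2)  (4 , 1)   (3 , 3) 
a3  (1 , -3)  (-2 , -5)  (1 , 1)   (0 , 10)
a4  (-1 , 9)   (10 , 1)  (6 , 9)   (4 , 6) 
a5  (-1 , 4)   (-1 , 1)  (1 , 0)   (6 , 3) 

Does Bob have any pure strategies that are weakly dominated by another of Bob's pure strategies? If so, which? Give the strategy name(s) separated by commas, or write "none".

none

C1 is not dominated — it holds its own against C2 at a2 (-1>-2); C3 at a5 (4>0); C4 at a1 (5>-4).
Nothing dominates C2: C1 at a1 (10>5); C3 at a1 (10>5); C4 at a1 (10>-4).
C3: no other strategy beats it everywhere (C1 at a2 (1>-1); C2 at a2 (1>-2); C4 at a1 (5>-4)).
C4: no other strategy beats it everywhere (C1 at a2 (3>-1); C2 at a2 (3>-2); C3 at a2 (3>1)).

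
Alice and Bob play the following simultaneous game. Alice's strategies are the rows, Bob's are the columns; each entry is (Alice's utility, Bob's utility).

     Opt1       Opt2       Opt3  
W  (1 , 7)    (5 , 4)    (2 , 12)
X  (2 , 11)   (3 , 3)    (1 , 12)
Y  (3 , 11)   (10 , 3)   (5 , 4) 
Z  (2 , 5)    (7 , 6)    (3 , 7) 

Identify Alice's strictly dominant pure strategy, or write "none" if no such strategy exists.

Y

Y vs W: Opt1: 3>1, Opt2: 10>5, Opt3: 5>2.
Y vs X: Opt1: 3>2, Opt2: 10>3, Opt3: 5>1.
Y vs Z: Opt1: 3>2, Opt2: 10>7, Opt3: 5>3.
Y strictly beats every other strategy against every opponent action, so it is strictly dominant.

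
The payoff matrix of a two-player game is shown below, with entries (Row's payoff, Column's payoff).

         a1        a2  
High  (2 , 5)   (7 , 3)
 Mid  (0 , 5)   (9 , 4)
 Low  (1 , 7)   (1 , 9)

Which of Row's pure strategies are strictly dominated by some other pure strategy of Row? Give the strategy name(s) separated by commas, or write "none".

High is not dominated — it holds its own against Mid at a1 (2>0); Low at a1 (2>1).
Mid is not dominated — it holds its own against High at a2 (9>7); Low at a2 (9>1).
High strictly dominates Low — a1: 2>1, a2: 7>1.

Low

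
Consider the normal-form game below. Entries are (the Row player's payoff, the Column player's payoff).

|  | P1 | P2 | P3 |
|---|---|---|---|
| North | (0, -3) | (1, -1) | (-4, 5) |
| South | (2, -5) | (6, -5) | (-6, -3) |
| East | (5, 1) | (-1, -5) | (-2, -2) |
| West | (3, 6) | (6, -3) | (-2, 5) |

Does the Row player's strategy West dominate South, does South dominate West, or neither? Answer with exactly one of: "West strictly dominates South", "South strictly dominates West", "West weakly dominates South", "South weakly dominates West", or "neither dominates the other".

West's payoffs vs South's, by the Column player's action — P1: 3>2, P2: 6=6, P3: -2>-6.
West is at least as good everywhere and strictly better somewhere (tied only at P2), so West weakly but not strictly dominates South.

West weakly dominates South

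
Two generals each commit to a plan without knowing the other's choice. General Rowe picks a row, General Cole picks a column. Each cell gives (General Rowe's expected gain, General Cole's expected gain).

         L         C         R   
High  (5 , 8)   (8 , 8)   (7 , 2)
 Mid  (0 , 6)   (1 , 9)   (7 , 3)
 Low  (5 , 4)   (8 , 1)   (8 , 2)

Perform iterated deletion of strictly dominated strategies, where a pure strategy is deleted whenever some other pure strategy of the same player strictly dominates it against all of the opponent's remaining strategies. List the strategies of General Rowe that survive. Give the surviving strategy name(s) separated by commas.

For General Rowe, Low strictly dominates Mid on the remaining columns (L: 5>0, C: 8>1, R: 8>7); eliminate Mid.
Column R is eliminated: L beats it against every remaining row (High: 8>2, Low: 4>2).
Among the remaining strategies, none is strictly dominated by another pure strategy of the same player, so the elimination stops.
Surviving strategies — General Rowe: {High, Low}; General Cole: {L, C}.

High, Low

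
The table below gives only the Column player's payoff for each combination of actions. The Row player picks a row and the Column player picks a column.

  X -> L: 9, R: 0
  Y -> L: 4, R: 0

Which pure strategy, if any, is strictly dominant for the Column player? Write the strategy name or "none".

L

L vs R: X: 9>0, Y: 4>0.
L strictly beats every other strategy against every opponent action, so it is strictly dominant.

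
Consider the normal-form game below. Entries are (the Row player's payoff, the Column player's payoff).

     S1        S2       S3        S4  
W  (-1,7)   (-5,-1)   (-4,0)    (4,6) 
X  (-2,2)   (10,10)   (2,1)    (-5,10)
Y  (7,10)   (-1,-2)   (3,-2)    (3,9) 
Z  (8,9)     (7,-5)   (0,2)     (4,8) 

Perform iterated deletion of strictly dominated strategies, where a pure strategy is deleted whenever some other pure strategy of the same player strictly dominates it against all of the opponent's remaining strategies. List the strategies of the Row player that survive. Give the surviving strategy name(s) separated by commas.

Column S3 is eliminated: S1 beats it against every remaining row (W: 7>0, X: 2>1, Y: 10>-2, Z: 9>2).
The Row player's strategy Y is strictly dominated by Z (S1: 8>7, S2: 7>-1, S4: 4>3) and is removed.
Among the remaining strategies, none is strictly dominated by another pure strategy of the same player, so the elimination stops.
Surviving strategies — the Row player: {W, X, Z}; the Column player: {S1, S2, S4}.

W, X, Z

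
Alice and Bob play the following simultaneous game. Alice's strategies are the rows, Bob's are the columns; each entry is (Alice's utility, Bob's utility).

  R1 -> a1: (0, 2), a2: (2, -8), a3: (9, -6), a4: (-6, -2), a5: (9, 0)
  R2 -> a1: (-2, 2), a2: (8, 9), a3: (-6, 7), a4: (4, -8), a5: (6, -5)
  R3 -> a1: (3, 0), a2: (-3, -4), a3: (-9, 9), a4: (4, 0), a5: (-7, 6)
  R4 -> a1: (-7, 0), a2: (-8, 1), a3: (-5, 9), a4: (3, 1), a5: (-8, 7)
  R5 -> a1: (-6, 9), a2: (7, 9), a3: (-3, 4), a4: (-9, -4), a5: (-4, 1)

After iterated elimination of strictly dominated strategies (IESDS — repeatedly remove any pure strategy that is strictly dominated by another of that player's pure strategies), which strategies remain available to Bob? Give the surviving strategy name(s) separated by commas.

a1, a2, a3, a5

For Bob, a5 strictly dominates a4 on the remaining rows (R1: 0>-2, R2: -5>-8, R3: 6>0, R4: 7>1, R5: 1>-4); eliminate a4.
For Alice, R1 strictly dominates R4 on the remaining columns (a1: 0>-7, a2: 2>-8, a3: 9>-5, a5: 9>-8); eliminate R4.
Among the remaining strategies, none is strictly dominated by another pure strategy of the same player, so the elimination stops.
Surviving strategies — Alice: {R1, R2, R3, R5}; Bob: {a1, a2, a3, a5}.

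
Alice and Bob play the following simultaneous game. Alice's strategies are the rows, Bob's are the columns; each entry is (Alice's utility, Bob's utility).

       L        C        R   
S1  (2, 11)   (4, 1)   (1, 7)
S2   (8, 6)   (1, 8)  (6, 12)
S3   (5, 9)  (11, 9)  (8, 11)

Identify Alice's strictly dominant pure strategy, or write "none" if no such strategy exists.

none

S1 fails to dominate S2 at L (2<8).
S2 fails to dominate S1 at C (1<4).
S3 fails to dominate S2 at L (5<8).
No single strategy dominates all the others.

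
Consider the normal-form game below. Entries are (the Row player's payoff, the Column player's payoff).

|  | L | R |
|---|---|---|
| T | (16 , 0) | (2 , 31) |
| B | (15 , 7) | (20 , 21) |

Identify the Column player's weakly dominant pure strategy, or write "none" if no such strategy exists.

R vs L: T: 31>0, B: 21>7.
R is at least as good as every other strategy against every opponent action, so it is weakly dominant.

R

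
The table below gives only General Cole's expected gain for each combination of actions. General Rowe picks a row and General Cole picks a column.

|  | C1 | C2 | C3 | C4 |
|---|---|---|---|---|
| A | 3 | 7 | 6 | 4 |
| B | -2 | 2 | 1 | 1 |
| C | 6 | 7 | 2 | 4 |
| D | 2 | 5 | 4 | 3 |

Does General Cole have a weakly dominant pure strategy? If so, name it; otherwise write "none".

C2

C2 vs C1: A: 7>3, B: 2>-2, C: 7>6, D: 5>2.
C2 vs C3: A: 7>6, B: 2>1, C: 7>2, D: 5>4.
C2 vs C4: A: 7>4, B: 2>1, C: 7>4, D: 5>3.
C2 is at least as good as every other strategy against every opponent action, so it is weakly dominant.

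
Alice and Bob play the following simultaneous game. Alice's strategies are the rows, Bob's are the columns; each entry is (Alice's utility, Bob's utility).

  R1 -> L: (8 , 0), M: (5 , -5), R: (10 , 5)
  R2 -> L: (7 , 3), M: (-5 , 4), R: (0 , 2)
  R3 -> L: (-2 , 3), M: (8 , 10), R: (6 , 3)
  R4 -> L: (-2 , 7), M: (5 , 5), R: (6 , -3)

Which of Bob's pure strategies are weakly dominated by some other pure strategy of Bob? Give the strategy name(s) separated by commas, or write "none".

none

Nothing dominates L: M at R1 (0>-5); R at R2 (3>2).
Nothing dominates M: L at R2 (4>3); R at R2 (4>2).
R is not dominated — it holds its own against L at R1 (5>0); M at R1 (5>-5).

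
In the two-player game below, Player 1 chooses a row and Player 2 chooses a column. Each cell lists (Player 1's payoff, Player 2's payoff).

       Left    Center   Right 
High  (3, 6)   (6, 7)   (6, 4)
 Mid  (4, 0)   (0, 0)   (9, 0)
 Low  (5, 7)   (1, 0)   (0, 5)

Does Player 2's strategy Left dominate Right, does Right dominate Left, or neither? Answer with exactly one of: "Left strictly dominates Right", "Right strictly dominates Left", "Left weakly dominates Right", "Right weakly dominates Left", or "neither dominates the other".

Left weakly dominates Right

Compare Left to Right across each choice by Player 1: High: 6>4, Mid: 0=0, Low: 7>5.
Left is at least as good everywhere and strictly better somewhere (tied only at Mid), so Left weakly but not strictly dominates Right.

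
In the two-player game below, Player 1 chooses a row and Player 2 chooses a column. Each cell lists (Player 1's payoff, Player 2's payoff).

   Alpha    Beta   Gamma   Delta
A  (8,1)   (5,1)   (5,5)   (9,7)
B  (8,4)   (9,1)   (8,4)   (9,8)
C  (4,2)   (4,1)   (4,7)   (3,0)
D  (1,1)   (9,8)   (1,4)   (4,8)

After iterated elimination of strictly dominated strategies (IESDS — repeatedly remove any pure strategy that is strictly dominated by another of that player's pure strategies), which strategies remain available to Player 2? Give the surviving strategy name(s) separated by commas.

Beta, Delta

Player 1's strategy C is strictly dominated by A (Alpha: 8>4, Beta: 5>4, Gamma: 5>4, Delta: 9>3) and is removed.
Player 2's strategy Alpha is strictly dominated by Delta (A: 7>1, B: 8>4, D: 8>1) and is removed.
For Player 2, Delta strictly dominates Gamma on the remaining rows (A: 7>5, B: 8>4, D: 8>4); eliminate Gamma.
Among the remaining strategies, none is strictly dominated by another pure strategy of the same player, so the elimination stops.
Surviving strategies — Player 1: {A, B, D}; Player 2: {Beta, Delta}.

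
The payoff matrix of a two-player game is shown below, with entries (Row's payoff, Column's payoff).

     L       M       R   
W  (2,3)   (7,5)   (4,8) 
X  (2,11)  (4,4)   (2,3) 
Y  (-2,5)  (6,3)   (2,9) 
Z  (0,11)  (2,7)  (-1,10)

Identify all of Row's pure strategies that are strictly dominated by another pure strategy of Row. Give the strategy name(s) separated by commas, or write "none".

Nothing dominates W: X at L (2=2); Y at L (2>-2); Z at L (2>0).
X is not dominated — it holds its own against W at L (2=2); Y at L (2>-2); Z at L (2>0).
W strictly dominates Y — L: 2>-2, M: 7>6, R: 4>2.
Z is strictly dominated by W (L: 2>0, M: 7>2, R: 4>-1).

Y, Z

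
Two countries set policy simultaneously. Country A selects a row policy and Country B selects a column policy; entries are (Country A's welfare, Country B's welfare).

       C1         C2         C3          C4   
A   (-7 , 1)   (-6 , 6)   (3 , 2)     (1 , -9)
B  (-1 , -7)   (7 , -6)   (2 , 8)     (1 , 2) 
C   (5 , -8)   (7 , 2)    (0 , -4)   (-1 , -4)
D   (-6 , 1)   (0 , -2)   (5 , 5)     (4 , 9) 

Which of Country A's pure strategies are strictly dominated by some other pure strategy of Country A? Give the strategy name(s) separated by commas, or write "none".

A

D strictly dominates A — C1: -6>-7, C2: 0>-6, C3: 5>3, C4: 4>1.
B: no other strategy beats it everywhere (A at C1 (-1>-7); C at C2 (7=7); D at C1 (-1>-6)).
C is not dominated — it holds its own against A at C1 (5>-7); B at C1 (5>-1); D at C1 (5>-6).
D is not dominated — it holds its own against A at C1 (-6>-7); B at C3 (5>2); C at C3 (5>0).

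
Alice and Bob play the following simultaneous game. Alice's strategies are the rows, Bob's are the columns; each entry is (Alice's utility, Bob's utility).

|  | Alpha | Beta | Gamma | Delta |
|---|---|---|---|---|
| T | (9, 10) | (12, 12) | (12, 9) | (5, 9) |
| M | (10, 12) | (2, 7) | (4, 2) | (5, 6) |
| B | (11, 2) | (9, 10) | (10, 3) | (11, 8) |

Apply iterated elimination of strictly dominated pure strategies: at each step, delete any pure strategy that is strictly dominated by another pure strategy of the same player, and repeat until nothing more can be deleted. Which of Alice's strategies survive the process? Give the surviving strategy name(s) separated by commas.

Alice's strategy M is strictly dominated by B (Alpha: 11>10, Beta: 9>2, Gamma: 10>4, Delta: 11>5) and is removed.
Column Alpha is eliminated: Beta beats it against every remaining row (T: 12>10, B: 10>2).
For Bob, Beta strictly dominates Gamma on the remaining rows (T: 12>9, B: 10>3); eliminate Gamma.
Column Delta is eliminated: Beta beats it against every remaining row (T: 12>9, B: 10>8).
Alice's strategy B is strictly dominated by T (Beta: 12>9) and is removed.
Among the remaining strategies, none is strictly dominated by another pure strategy of the same player, so the elimination stops.
Surviving strategies — Alice: {T}; Bob: {Beta}.

T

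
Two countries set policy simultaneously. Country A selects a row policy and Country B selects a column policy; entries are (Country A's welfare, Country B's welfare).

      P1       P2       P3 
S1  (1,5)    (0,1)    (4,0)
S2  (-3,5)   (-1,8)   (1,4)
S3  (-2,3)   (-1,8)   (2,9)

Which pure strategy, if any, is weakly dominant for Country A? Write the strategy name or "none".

S1 vs S2: P1: 1>-3, P2: 0>-1, P3: 4>1.
S1 vs S3: P1: 1>-2, P2: 0>-1, P3: 4>2.
S1 is at least as good as every other strategy against every opponent action, so it is weakly dominant.

S1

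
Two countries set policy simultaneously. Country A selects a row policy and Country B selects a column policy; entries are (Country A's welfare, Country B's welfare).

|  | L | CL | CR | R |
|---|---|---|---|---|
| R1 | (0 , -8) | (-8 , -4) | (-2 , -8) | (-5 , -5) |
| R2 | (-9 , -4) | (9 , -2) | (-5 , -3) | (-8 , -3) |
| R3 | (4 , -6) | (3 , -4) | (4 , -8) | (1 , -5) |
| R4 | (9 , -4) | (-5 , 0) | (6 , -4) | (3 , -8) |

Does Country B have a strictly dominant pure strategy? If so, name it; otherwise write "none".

CL vs L: R1: -4>-8, R2: -2>-4, R3: -4>-6, R4: 0>-4.
CL vs CR: R1: -4>-8, R2: -2>-3, R3: -4>-8, R4: 0>-4.
CL vs R: R1: -4>-5, R2: -2>-3, R3: -4>-5, R4: 0>-8.
CL strictly beats every other strategy against every opponent action, so it is strictly dominant.

CL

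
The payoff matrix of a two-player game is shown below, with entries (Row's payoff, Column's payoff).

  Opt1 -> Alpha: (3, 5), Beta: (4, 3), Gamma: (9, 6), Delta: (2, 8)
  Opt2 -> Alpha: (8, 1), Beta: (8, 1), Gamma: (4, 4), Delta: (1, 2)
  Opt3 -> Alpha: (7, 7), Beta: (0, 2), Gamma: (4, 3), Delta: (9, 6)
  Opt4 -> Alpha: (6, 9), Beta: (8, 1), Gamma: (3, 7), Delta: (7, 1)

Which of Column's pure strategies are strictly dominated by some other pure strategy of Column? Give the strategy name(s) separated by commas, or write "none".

Beta

Alpha: no other strategy beats it everywhere (Beta at Opt1 (5>3); Gamma at Opt3 (7>3); Delta at Opt3 (7>6)).
Beta: dominated, since Gamma does at least as well everywhere (Opt1: 6>3, Opt2: 4>1, Opt3: 3>2, Opt4: 7>1).
Nothing dominates Gamma: Alpha at Opt1 (6>5); Beta at Opt1 (6>3); Delta at Opt2 (4>2).
Delta is not dominated — it holds its own against Alpha at Opt1 (8>5); Beta at Opt1 (8>3); Gamma at Opt1 (8>6).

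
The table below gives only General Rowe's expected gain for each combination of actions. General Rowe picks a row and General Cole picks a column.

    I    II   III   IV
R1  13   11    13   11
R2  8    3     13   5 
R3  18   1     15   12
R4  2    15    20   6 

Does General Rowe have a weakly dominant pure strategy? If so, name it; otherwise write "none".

R1 fails to dominate R3 at I (13<18).
R2 fails to dominate R1 at I (8<13).
R3 fails to dominate R1 at II (1<11).
R4 fails to dominate R1 at I (2<13).
No single strategy dominates all the others.

none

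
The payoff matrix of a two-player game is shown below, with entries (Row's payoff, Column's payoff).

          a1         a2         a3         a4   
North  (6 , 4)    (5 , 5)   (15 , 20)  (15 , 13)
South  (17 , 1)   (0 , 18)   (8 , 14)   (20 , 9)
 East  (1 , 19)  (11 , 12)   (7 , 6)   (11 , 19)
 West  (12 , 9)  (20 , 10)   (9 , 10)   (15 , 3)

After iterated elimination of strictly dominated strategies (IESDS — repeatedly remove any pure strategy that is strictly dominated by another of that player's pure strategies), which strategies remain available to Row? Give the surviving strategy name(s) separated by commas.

Row East is eliminated: West beats it against every remaining column (a1: 12>1, a2: 20>11, a3: 9>7, a4: 15>11).
For Column, a2 strictly dominates a1 on the remaining rows (North: 5>4, South: 18>1, West: 10>9); eliminate a1.
For Column, a3 strictly dominates a4 on the remaining rows (North: 20>13, South: 14>9, West: 10>3); eliminate a4.
For Row, North strictly dominates South on the remaining columns (a2: 5>0, a3: 15>8); eliminate South.
Among the remaining strategies, none is strictly dominated by another pure strategy of the same player, so the elimination stops.
Surviving strategies — Row: {North, West}; Column: {a2, a3}.

North, West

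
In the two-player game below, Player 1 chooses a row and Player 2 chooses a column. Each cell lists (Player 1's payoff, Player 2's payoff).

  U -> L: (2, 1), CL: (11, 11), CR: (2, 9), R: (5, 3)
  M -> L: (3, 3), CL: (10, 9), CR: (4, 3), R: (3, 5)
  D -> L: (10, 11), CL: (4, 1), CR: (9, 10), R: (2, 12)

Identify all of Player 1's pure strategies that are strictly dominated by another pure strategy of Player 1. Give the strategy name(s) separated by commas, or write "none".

none

U is not dominated — it holds its own against M at CL (11>10); D at CL (11>4).
M: no other strategy beats it everywhere (U at L (3>2); D at CL (10>4)).
D: no other strategy beats it everywhere (U at L (10>2); M at L (10>3)).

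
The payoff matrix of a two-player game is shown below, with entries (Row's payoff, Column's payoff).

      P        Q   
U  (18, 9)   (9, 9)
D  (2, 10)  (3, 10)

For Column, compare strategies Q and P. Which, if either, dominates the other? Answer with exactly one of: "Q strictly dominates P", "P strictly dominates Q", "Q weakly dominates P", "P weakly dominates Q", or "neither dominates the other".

neither dominates the other

Compare Q to P across each choice by Row: U: 9=9, D: 10=10.
The two strategies tie everywhere; neither dominates the other.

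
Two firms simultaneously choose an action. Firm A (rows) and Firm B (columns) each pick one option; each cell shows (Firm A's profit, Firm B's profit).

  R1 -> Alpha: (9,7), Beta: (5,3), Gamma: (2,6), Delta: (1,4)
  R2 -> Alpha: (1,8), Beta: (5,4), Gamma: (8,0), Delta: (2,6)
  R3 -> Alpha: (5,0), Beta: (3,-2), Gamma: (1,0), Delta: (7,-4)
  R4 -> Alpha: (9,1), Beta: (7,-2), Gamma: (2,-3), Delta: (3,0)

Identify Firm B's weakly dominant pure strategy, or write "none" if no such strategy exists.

Alpha

Alpha vs Beta: R1: 7>3, R2: 8>4, R3: 0>-2, R4: 1>-2.
Alpha vs Gamma: R1: 7>6, R2: 8>0, R3: 0=0, R4: 1>-3.
Alpha vs Delta: R1: 7>4, R2: 8>6, R3: 0>-4, R4: 1>0.
Alpha is at least as good as every other strategy against every opponent action, so it is weakly dominant.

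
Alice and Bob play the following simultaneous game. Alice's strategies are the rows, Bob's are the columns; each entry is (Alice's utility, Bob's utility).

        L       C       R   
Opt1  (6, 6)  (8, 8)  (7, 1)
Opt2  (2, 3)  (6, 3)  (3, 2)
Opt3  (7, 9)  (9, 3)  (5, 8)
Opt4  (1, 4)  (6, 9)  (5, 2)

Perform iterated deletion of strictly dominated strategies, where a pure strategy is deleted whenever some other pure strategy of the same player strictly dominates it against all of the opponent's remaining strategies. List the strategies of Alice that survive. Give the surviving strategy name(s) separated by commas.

Row Opt2 is eliminated: Opt1 beats it against every remaining column (L: 6>2, C: 8>6, R: 7>3).
Alice's strategy Opt4 is strictly dominated by Opt1 (L: 6>1, C: 8>6, R: 7>5) and is removed.
Bob's strategy R is strictly dominated by L (Opt1: 6>1, Opt3: 9>8) and is removed.
For Alice, Opt3 strictly dominates Opt1 on the remaining columns (L: 7>6, C: 9>8); eliminate Opt1.
For Bob, L strictly dominates C on the remaining rows (Opt3: 9>3); eliminate C.
Among the remaining strategies, none is strictly dominated by another pure strategy of the same player, so the elimination stops.
Surviving strategies — Alice: {Opt3}; Bob: {L}.

Opt3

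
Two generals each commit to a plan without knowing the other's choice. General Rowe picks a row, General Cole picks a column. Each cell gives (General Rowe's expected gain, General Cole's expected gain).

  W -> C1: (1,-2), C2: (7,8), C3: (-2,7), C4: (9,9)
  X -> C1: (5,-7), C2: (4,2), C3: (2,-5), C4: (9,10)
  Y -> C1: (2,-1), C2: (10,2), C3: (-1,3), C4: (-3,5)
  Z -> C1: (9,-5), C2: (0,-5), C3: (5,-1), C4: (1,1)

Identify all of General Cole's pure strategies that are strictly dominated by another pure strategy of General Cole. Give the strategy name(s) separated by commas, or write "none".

C3 strictly dominates C1 — W: 7>-2, X: -5>-7, Y: 3>-1, Z: -1>-5.
C4 strictly dominates C2 — W: 9>8, X: 10>2, Y: 5>2, Z: 1>-5.
C4 strictly dominates C3 — W: 9>7, X: 10>-5, Y: 5>3, Z: 1>-1.
C4: no other strategy beats it everywhere (C1 at W (9>-2); C2 at W (9>8); C3 at W (9>7)).

C1, C2, C3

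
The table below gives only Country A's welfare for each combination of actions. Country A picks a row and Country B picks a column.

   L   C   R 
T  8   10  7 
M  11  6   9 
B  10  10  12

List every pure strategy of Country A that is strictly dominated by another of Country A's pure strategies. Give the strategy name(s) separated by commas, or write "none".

none

T: no other strategy beats it everywhere (M at C (10>6); B at C (10=10)).
Nothing dominates M: T at L (11>8); B at L (11>10).
Nothing dominates B: T at L (10>8); M at C (10>6).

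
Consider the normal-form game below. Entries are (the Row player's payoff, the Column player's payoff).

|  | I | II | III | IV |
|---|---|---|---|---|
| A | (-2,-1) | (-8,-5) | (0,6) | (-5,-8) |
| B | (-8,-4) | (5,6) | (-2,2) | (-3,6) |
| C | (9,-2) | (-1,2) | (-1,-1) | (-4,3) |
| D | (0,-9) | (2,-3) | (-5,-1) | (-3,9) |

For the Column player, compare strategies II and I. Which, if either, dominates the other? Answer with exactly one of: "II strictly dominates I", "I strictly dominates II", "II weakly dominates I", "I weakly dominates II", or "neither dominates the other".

II's payoffs vs I's, by the Row player's action — A: -5<-1, B: 6>-4, C: 2>-2, D: -3>-9.
II does better at B, C, D but worse at A; neither strategy dominates the other.

neither dominates the other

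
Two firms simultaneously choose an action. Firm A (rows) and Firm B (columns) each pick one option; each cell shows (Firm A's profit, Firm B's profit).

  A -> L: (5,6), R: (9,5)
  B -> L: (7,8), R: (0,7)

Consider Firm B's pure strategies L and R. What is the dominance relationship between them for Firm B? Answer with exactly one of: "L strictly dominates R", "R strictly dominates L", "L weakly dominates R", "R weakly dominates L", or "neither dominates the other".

L's payoffs vs R's, by Firm A's action — A: 6>5, B: 8>7.
L gives a strictly higher payoff against each choice by Firm A, so L strictly dominates R.

L strictly dominates R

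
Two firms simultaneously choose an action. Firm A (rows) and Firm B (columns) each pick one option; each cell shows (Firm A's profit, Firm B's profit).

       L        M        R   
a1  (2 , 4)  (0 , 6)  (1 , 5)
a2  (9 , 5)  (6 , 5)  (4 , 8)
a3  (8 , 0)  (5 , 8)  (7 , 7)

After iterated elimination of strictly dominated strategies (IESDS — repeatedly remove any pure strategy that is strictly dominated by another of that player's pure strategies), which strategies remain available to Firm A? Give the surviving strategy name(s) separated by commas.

For Firm A, a2 strictly dominates a1 on the remaining columns (L: 9>2, M: 6>0, R: 4>1); eliminate a1.
Firm B's strategy L is strictly dominated by R (a2: 8>5, a3: 7>0) and is removed.
Among the remaining strategies, none is strictly dominated by another pure strategy of the same player, so the elimination stops.
Surviving strategies — Firm A: {a2, a3}; Firm B: {M, R}.

a2, a3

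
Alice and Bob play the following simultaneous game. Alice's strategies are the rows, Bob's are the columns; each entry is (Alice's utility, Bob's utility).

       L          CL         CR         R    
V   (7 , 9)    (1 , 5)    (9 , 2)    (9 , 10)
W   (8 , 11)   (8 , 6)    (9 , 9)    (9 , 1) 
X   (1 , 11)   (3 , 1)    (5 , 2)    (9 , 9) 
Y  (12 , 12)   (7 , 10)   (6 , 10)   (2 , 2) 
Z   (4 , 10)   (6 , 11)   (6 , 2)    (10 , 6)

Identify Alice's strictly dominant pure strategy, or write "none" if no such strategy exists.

none

V fails to dominate W at L (7<8).
W fails to dominate V at CR (9=9).
X fails to dominate V at L (1<7).
Y fails to dominate V at CR (6<9).
Z fails to dominate V at L (4<7).
No single strategy dominates all the others.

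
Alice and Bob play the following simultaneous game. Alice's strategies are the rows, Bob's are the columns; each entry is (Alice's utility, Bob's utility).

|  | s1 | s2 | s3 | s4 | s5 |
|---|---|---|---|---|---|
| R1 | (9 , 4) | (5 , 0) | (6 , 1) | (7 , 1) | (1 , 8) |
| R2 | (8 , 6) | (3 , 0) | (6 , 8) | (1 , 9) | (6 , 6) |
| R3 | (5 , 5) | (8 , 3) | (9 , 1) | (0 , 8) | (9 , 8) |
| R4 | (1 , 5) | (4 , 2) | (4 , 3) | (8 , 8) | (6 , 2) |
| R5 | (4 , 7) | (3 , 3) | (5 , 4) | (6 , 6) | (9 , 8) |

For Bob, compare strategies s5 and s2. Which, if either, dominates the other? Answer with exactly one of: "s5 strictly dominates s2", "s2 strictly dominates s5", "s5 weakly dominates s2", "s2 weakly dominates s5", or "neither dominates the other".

s5's payoffs vs s2's, by Alice's action — R1: 8>0, R2: 6>0, R3: 8>3, R4: 2=2, R5: 8>3.
s5 is at least as good everywhere and strictly better somewhere (tied only at R4), so s5 weakly but not strictly dominates s2.

s5 weakly dominates s2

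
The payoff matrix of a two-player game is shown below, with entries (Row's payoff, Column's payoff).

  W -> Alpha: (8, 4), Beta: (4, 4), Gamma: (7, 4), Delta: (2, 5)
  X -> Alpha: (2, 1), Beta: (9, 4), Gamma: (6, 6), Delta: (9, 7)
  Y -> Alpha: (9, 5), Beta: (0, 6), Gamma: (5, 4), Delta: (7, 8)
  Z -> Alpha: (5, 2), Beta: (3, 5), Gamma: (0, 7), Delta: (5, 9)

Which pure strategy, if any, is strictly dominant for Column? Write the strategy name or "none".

Delta

Delta vs Alpha: W: 5>4, X: 7>1, Y: 8>5, Z: 9>2.
Delta vs Beta: W: 5>4, X: 7>4, Y: 8>6, Z: 9>5.
Delta vs Gamma: W: 5>4, X: 7>6, Y: 8>4, Z: 9>7.
Delta strictly beats every other strategy against every opponent action, so it is strictly dominant.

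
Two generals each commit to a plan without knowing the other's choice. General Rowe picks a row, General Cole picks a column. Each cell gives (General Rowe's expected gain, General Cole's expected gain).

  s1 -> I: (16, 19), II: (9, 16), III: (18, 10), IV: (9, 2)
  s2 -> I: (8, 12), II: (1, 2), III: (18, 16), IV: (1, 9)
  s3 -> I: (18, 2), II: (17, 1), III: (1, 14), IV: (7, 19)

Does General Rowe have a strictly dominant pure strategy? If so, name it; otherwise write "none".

none

s1 fails to dominate s2 at III (18=18).
s2 fails to dominate s1 at I (8<16).
s3 fails to dominate s1 at III (1<18).
No single strategy dominates all the others.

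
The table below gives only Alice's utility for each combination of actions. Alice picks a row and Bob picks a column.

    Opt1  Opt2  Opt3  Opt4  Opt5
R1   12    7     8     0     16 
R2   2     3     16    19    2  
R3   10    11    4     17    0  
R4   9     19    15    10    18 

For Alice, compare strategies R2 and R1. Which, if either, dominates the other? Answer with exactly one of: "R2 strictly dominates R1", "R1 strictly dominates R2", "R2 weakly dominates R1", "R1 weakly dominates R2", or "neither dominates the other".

neither dominates the other

R2's payoffs vs R1's, by Bob's action — Opt1: 2<12, Opt2: 3<7, Opt3: 16>8, Opt4: 19>0, Opt5: 2<16.
R2 does better at Opt3, Opt4 but worse at Opt1, Opt2, Opt5; neither strategy dominates the other.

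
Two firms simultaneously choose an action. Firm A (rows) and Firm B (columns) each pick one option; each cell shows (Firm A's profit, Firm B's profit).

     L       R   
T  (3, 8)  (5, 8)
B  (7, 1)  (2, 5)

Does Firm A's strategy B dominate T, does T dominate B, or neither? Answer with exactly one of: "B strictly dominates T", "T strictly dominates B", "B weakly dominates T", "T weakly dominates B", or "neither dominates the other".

neither dominates the other

Compare B to T across every action of Firm B: L: 7>3, R: 2<5.
B does better at L but worse at R; neither strategy dominates the other.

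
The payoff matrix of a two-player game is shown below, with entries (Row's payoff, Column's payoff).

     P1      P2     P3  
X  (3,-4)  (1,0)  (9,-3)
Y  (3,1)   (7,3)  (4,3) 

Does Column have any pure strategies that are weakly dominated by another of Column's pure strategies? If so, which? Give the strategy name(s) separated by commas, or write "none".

P1 is weakly dominated by P2 (X: 0>-4, Y: 3>1).
P2 is not dominated — it holds its own against P1 at X (0>-4); P3 at X (0>-3).
P3 is weakly dominated by P2 (X: 0>-3, Y: 3=3).

P1, P3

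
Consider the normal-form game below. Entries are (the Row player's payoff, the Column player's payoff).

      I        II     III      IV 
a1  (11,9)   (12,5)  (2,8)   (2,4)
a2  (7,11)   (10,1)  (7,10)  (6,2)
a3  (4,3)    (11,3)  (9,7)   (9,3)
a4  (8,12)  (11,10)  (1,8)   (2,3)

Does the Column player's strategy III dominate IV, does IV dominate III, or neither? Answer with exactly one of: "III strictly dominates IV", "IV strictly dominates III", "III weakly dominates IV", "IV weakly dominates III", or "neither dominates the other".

III's payoffs vs IV's, by the Row player's action — a1: 8>4, a2: 10>2, a3: 7>3, a4: 8>3.
Every comparison favours III, so III strictly dominates IV.

III strictly dominates IV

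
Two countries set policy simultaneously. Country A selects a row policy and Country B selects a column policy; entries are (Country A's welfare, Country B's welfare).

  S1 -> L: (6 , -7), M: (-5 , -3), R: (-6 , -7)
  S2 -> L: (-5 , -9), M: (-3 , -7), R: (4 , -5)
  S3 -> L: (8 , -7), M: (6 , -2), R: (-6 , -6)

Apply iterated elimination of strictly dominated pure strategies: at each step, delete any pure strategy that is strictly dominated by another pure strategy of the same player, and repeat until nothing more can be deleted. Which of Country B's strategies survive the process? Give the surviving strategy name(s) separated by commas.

M, R

For Country B, M strictly dominates L on the remaining rows (S1: -3>-7, S2: -7>-9, S3: -2>-7); eliminate L.
Country A's strategy S1 is strictly dominated by S2 (M: -3>-5, R: 4>-6) and is removed.
Among the remaining strategies, none is strictly dominated by another pure strategy of the same player, so the elimination stops.
Surviving strategies — Country A: {S2, S3}; Country B: {M, R}.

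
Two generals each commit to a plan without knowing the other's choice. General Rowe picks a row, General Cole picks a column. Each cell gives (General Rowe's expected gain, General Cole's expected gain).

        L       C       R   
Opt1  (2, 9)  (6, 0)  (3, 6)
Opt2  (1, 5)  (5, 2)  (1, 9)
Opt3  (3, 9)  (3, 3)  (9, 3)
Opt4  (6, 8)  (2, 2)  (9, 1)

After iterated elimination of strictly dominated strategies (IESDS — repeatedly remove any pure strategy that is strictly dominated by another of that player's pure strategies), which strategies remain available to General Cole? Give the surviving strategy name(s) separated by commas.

Row Opt2 is eliminated: Opt1 beats it against every remaining column (L: 2>1, C: 6>5, R: 3>1).
Column C is eliminated: L beats it against every remaining row (Opt1: 9>0, Opt3: 9>3, Opt4: 8>2).
General Rowe's strategy Opt1 is strictly dominated by Opt3 (L: 3>2, R: 9>3) and is removed.
For General Cole, L strictly dominates R on the remaining rows (Opt3: 9>3, Opt4: 8>1); eliminate R.
Row Opt3 is eliminated: Opt4 beats it against every remaining column (L: 6>3).
Among the remaining strategies, none is strictly dominated by another pure strategy of the same player, so the elimination stops.
Surviving strategies — General Rowe: {Opt4}; General Cole: {L}.

L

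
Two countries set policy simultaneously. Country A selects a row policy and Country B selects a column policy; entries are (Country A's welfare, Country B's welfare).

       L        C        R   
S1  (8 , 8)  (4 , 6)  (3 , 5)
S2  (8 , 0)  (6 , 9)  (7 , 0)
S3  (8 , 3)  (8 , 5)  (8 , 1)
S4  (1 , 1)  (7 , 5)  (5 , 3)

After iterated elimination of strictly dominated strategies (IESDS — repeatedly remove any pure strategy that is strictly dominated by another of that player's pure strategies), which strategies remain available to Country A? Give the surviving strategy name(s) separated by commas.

For Country A, S3 strictly dominates S4 on the remaining columns (L: 8>1, C: 8>7, R: 8>5); eliminate S4.
Column R is eliminated: C beats it against every remaining row (S1: 6>5, S2: 9>0, S3: 5>1).
Among the remaining strategies, none is strictly dominated by another pure strategy of the same player, so the elimination stops.
Surviving strategies — Country A: {S1, S2, S3}; Country B: {L, C}.

S1, S2, S3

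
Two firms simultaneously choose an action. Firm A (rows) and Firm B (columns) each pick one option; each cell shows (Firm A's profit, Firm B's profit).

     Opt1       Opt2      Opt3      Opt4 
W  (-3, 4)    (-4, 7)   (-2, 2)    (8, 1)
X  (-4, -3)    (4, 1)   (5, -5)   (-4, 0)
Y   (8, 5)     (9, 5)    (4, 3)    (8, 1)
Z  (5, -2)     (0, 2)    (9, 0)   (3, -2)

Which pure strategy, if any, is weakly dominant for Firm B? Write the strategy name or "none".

Opt2 vs Opt1: W: 7>4, X: 1>-3, Y: 5=5, Z: 2>-2.
Opt2 vs Opt3: W: 7>2, X: 1>-5, Y: 5>3, Z: 2>0.
Opt2 vs Opt4: W: 7>1, X: 1>0, Y: 5>1, Z: 2>-2.
Opt2 is at least as good as every other strategy against every opponent action, so it is weakly dominant.

Opt2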